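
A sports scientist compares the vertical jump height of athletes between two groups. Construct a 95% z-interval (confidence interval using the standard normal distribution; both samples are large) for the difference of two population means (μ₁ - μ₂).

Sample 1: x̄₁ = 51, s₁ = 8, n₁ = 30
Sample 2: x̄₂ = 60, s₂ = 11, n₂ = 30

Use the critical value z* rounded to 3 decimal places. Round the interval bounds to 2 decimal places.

Both samples are large (n₁ = 30 ≥ 30, n₂ = 30 ≥ 30), so a z-interval for the difference of means applies.

Point estimate: x̄₁ - x̄₂ = 51 - 60 = -9

Standard error: SE = √(s₁²/n₁ + s₂²/n₂)
= √(8²/30 + 11²/30)
= √(2.133333 + 4.033333)
= 2.483277

For 95% confidence, z* = 1.96 (from standard normal table)
Margin of error: E = z* × SE = 1.96 × 2.483277 = 4.8672

Z-interval: (x̄₁ - x̄₂) ± E = -9 ± 4.8672 = (-13.8672, -4.1328)

Rounded to 2 decimal places:

(-13.87, -4.13)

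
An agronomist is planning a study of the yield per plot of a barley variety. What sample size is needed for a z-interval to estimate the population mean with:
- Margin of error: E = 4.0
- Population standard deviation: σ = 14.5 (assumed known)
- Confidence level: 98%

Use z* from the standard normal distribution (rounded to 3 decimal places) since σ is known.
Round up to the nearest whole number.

Using z* since population σ is known (z-interval formula).

For 98% confidence, z* = 2.326 (from standard normal table)

Sample size formula for z-interval: n = (z*σ/E)²

n = (2.326 × 14.5 / 4.0)²
  = (8.431750)²
  = 71.0944

Round up to the nearest whole number: n = 72

72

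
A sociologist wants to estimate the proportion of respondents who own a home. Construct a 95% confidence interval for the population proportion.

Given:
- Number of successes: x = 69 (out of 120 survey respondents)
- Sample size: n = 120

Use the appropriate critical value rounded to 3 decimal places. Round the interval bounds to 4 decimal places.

Sample proportion: p̂ = 69/120 = 0.575000

Check conditions for normal approximation:
  np̂ = 69 ≥ 10 ✓
  n(1-p̂) = 51 ≥ 10 ✓

The sample is large enough, so use a z-interval (normal approximation) for the proportion.

For 95% confidence, z* = 1.96 (from standard normal table)

Standard error: SE = √(p̂(1-p̂)/n) = √(0.575000×0.425000/120) = 0.04512714

Margin of error: E = z* × SE = 1.96 × 0.04512714 = 0.088449

Z-interval: p̂ ± E = 0.575000 ± 0.088449 = (0.486551, 0.663449)

Rounded to 4 decimal places:

(0.4866, 0.6634)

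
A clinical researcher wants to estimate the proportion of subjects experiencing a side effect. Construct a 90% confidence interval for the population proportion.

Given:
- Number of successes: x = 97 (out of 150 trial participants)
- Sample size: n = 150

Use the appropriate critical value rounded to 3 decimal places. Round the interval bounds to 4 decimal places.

Sample proportion: p̂ = 97/150 = 0.646667

Check conditions for normal approximation:
  np̂ = 97 ≥ 10 ✓
  n(1-p̂) = 53 ≥ 10 ✓

The sample is large enough, so use a z-interval (normal approximation) for the proportion.

For 90% confidence, z* = 1.645 (from standard normal table)

Standard error: SE = √(p̂(1-p̂)/n) = √(0.646667×0.353333/150) = 0.03902895

Margin of error: E = z* × SE = 1.645 × 0.03902895 = 0.064203

Z-interval: p̂ ± E = 0.646667 ± 0.064203 = (0.582464, 0.710869)

Rounded to 4 decimal places:

(0.5825, 0.7109)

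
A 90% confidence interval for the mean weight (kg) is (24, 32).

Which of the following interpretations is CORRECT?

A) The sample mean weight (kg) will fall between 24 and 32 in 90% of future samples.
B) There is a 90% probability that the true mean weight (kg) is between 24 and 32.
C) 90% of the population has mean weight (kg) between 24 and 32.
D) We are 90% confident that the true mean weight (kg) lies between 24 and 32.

A confidence interval represents our confidence in the procedure, not a probability statement about the parameter.

Key concept: If we repeated this sampling process many times and computed a 90% CI each time, about 90% of those intervals would contain the true population parameter.

For this specific interval (24, 32):
- Midpoint (point estimate): 28
- Margin of error: 4

The correct interpretation is the one stating confidence that the true parameter lies in the interval — option D.

D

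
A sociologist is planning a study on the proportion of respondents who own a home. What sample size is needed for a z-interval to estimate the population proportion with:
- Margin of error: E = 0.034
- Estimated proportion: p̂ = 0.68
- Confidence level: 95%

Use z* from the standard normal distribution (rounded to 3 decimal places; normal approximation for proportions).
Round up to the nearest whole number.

Using z* for proportion z-interval (normal approximation).

For 95% confidence, z* = 1.96 (from standard normal table)

Sample size formula for proportion z-interval: n = z*²p̂(1-p̂)/E²

n = 1.96² × 0.68 × 0.32 / 0.034²
  = 3.8416 × 0.2176 / 0.001156
  = 723.1247

Round up to the nearest whole number: n = 724

724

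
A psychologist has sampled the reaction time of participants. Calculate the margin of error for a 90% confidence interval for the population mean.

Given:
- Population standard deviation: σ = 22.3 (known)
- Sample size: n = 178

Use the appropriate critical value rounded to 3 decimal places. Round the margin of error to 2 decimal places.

The population standard deviation σ is known, so use the z-interval margin of error formula.

For 90% confidence, z* = 1.645 (from standard normal table)

Margin of error formula for z-interval: E = z* × σ/√n

E = 1.645 × 22.3/√178
  = 1.645 × 1.671456
  = 2.7495

Rounded to 2 decimal places:

2.75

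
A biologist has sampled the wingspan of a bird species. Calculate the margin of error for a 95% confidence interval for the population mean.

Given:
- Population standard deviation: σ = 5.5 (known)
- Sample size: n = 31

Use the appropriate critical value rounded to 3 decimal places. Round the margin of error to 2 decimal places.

The population standard deviation σ is known, so use the z-interval margin of error formula.

For 95% confidence, z* = 1.96 (from standard normal table)

Margin of error formula for z-interval: E = z* × σ/√n

E = 1.96 × 5.5/√31
  = 1.96 × 0.987829
  = 1.9361

Rounded to 2 decimal places:

1.94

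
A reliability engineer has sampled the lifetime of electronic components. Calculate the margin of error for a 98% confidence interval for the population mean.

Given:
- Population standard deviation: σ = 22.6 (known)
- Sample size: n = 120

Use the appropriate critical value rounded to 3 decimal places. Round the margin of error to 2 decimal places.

The population standard deviation σ is known, so use the z-interval margin of error formula.

For 98% confidence, z* = 2.326 (from standard normal table)

Margin of error formula for z-interval: E = z* × σ/√n

E = 2.326 × 22.6/√120
  = 2.326 × 2.063088
  = 4.7987

Rounded to 2 decimal places:

4.80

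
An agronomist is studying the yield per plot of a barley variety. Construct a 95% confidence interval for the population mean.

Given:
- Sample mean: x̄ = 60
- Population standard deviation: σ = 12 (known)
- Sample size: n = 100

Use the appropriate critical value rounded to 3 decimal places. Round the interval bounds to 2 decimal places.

The population standard deviation σ is known, so use a z-interval (standard normal critical value).

For 95% confidence, z* = 1.96 (from standard normal table)

Standard error: SE = σ/√n = 12/√100 = 1.200000

Margin of error: E = z* × SE = 1.96 × 1.200000 = 2.3520

Z-interval: x̄ ± E = 60 ± 2.3520 = (57.6480, 62.3520)

Rounded to 2 decimal places:

(57.65, 62.35)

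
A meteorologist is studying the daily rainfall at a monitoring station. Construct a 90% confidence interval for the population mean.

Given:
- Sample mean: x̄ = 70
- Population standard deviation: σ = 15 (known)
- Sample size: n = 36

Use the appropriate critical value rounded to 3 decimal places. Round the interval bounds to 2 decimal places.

The population standard deviation σ is known, so use a z-interval (standard normal critical value).

For 90% confidence, z* = 1.645 (from standard normal table)

Standard error: SE = σ/√n = 15/√36 = 2.500000

Margin of error: E = z* × SE = 1.645 × 2.500000 = 4.1125

Z-interval: x̄ ± E = 70 ± 4.1125 = (65.8875, 74.1125)

Rounded to 2 decimal places:

(65.89, 74.11)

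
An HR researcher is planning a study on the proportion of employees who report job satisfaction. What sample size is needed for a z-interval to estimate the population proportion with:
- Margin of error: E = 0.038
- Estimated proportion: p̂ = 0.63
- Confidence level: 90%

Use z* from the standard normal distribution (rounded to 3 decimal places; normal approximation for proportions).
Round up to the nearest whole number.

Using z* for proportion z-interval (normal approximation).

For 90% confidence, z* = 1.645 (from standard normal table)

Sample size formula for proportion z-interval: n = z*²p̂(1-p̂)/E²

n = 1.645² × 0.63 × 0.37 / 0.038²
  = 2.706025 × 0.2331 / 0.001444
  = 436.8244

Round up to the nearest whole number: n = 437

437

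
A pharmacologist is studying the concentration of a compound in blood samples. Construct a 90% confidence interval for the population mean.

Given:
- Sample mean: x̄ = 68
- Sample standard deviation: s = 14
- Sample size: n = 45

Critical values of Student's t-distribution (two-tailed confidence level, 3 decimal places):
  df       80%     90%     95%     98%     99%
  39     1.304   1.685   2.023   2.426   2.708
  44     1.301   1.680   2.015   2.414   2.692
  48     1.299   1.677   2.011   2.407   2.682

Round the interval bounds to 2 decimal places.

The population standard deviation σ is unknown (only the sample standard deviation s is given), so use a t-interval with df = n - 1 = 45 - 1 = 44.

For 90% confidence with df = 44, t* = 1.680 (from t-table)

Standard error: SE = s/√n = 14/√45 = 2.086997

Margin of error: E = t* × SE = 1.680 × 2.086997 = 3.5062

T-interval: x̄ ± E = 68 ± 3.5062 = (64.4938, 71.5062)

Rounded to 2 decimal places:

(64.49, 71.51)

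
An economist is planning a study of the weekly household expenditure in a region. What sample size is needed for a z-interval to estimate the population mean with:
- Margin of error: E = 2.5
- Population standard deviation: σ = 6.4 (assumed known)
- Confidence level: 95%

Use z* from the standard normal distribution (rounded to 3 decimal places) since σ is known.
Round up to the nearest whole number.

Using z* since population σ is known (z-interval formula).

For 95% confidence, z* = 1.96 (from standard normal table)

Sample size formula for z-interval: n = (z*σ/E)²

n = (1.96 × 6.4 / 2.5)²
  = (5.017600)²
  = 25.1763

Round up to the nearest whole number: n = 26

26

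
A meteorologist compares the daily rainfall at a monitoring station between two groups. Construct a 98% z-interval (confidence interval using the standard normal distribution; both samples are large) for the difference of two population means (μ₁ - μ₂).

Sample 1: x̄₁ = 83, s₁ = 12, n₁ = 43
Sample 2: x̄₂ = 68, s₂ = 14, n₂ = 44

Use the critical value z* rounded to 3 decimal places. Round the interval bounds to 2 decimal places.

Both samples are large (n₁ = 43 ≥ 30, n₂ = 44 ≥ 30), so a z-interval for the difference of means applies.

Point estimate: x̄₁ - x̄₂ = 83 - 68 = 15

Standard error: SE = √(s₁²/n₁ + s₂²/n₂)
= √(12²/43 + 14²/44)
= √(3.348837 + 4.454545)
= 2.793454

For 98% confidence, z* = 2.326 (from standard normal table)
Margin of error: E = z* × SE = 2.326 × 2.793454 = 6.4976

Z-interval: (x̄₁ - x̄₂) ± E = 15 ± 6.4976 = (8.5024, 21.4976)

Rounded to 2 decimal places:

(8.50, 21.50)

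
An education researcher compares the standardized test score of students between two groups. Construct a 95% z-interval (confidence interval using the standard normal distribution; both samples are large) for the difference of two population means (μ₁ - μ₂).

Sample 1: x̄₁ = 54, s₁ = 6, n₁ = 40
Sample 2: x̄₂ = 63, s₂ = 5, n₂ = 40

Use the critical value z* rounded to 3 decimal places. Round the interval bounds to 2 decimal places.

Both samples are large (n₁ = 40 ≥ 30, n₂ = 40 ≥ 30), so a z-interval for the difference of means applies.

Point estimate: x̄₁ - x̄₂ = 54 - 63 = -9

Standard error: SE = √(s₁²/n₁ + s₂²/n₂)
= √(6²/40 + 5²/40)
= √(0.900000 + 0.625000)
= 1.234909

For 95% confidence, z* = 1.96 (from standard normal table)
Margin of error: E = z* × SE = 1.96 × 1.234909 = 2.4204

Z-interval: (x̄₁ - x̄₂) ± E = -9 ± 2.4204 = (-11.4204, -6.5796)

Rounded to 2 decimal places:

(-11.42, -6.58)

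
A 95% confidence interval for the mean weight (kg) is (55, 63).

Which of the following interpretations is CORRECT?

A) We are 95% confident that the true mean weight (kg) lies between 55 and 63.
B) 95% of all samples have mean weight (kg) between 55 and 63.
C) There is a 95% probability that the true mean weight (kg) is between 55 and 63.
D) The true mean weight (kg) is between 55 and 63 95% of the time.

A confidence interval represents our confidence in the procedure, not a probability statement about the parameter.

Key concept: If we repeated this sampling process many times and computed a 95% CI each time, about 95% of those intervals would contain the true population parameter.

For this specific interval (55, 63):
- Midpoint (point estimate): 59
- Margin of error: 4

The correct interpretation is the one stating confidence that the true parameter lies in the interval — option A.

A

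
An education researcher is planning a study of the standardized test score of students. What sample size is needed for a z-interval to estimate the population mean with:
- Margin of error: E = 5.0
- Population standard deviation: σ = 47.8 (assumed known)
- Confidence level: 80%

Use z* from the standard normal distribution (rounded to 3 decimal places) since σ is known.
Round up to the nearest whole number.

Using z* since population σ is known (z-interval formula).

For 80% confidence, z* = 1.282 (from standard normal table)

Sample size formula for z-interval: n = (z*σ/E)²

n = (1.282 × 47.8 / 5.0)²
  = (12.255920)²
  = 150.2076

Round up to the nearest whole number: n = 151

151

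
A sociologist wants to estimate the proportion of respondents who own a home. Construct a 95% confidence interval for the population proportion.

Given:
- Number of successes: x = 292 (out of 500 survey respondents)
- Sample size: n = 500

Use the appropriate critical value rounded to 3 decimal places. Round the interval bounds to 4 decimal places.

Sample proportion: p̂ = 292/500 = 0.584000

Check conditions for normal approximation:
  np̂ = 292 ≥ 10 ✓
  n(1-p̂) = 208 ≥ 10 ✓

The sample is large enough, so use a z-interval (normal approximation) for the proportion.

For 95% confidence, z* = 1.96 (from standard normal table)

Standard error: SE = √(p̂(1-p̂)/n) = √(0.584000×0.416000/500) = 0.02204287

Margin of error: E = z* × SE = 1.96 × 0.02204287 = 0.043204

Z-interval: p̂ ± E = 0.584000 ± 0.043204 = (0.540796, 0.627204)

Rounded to 4 decimal places:

(0.5408, 0.6272)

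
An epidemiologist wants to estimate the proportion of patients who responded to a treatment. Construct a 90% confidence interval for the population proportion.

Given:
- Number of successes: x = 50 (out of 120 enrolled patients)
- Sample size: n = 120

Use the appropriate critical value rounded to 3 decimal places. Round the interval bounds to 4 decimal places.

Sample proportion: p̂ = 50/120 = 0.416667

Check conditions for normal approximation:
  np̂ = 50 ≥ 10 ✓
  n(1-p̂) = 70 ≥ 10 ✓

The sample is large enough, so use a z-interval (normal approximation) for the proportion.

For 90% confidence, z* = 1.645 (from standard normal table)

Standard error: SE = √(p̂(1-p̂)/n) = √(0.416667×0.583333/120) = 0.04500514

Margin of error: E = z* × SE = 1.645 × 0.04500514 = 0.074033

Z-interval: p̂ ± E = 0.416667 ± 0.074033 = (0.342633, 0.490700)

Rounded to 4 decimal places:

(0.3426, 0.4907)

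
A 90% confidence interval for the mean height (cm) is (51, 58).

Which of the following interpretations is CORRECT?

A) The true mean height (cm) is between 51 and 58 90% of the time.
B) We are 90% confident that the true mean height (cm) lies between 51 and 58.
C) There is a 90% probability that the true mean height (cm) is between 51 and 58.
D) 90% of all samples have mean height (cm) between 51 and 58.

A confidence interval represents our confidence in the procedure, not a probability statement about the parameter.

Key concept: If we repeated this sampling process many times and computed a 90% CI each time, about 90% of those intervals would contain the true population parameter.

For this specific interval (51, 58):
- Midpoint (point estimate): 54.5
- Margin of error: 3.5

The correct interpretation is the one stating confidence that the true parameter lies in the interval — option B.

B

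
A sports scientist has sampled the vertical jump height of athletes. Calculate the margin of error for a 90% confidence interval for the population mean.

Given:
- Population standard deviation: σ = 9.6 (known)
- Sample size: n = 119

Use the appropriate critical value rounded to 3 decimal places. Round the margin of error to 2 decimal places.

The population standard deviation σ is known, so use the z-interval margin of error formula.

For 90% confidence, z* = 1.645 (from standard normal table)

Margin of error formula for z-interval: E = z* × σ/√n

E = 1.645 × 9.6/√119
  = 1.645 × 0.880031
  = 1.4477

Rounded to 2 decimal places:

1.45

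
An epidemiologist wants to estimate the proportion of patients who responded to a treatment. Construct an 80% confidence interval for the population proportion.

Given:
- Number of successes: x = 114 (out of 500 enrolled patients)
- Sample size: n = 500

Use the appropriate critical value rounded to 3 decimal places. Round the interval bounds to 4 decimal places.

Sample proportion: p̂ = 114/500 = 0.228000

Check conditions for normal approximation:
  np̂ = 114 ≥ 10 ✓
  n(1-p̂) = 386 ≥ 10 ✓

The sample is large enough, so use a z-interval (normal approximation) for the proportion.

For 80% confidence, z* = 1.282 (from standard normal table)

Standard error: SE = √(p̂(1-p̂)/n) = √(0.228000×0.772000/500) = 0.01876252

Margin of error: E = z* × SE = 1.282 × 0.01876252 = 0.024054

Z-interval: p̂ ± E = 0.228000 ± 0.024054 = (0.203946, 0.252054)

Rounded to 4 decimal places:

(0.2039, 0.2521)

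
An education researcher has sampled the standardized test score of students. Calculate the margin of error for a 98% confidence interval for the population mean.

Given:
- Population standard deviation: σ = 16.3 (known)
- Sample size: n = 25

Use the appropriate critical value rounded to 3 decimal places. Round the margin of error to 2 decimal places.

The population standard deviation σ is known, so use the z-interval margin of error formula.

For 98% confidence, z* = 2.326 (from standard normal table)

Margin of error formula for z-interval: E = z* × σ/√n

E = 2.326 × 16.3/√25
  = 2.326 × 3.260000
  = 7.5828

Rounded to 2 decimal places:

7.58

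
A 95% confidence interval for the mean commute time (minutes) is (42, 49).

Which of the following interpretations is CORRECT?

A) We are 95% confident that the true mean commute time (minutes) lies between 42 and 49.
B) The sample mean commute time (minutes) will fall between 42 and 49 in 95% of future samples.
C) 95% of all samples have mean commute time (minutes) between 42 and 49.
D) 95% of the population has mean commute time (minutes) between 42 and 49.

A confidence interval represents our confidence in the procedure, not a probability statement about the parameter.

Key concept: If we repeated this sampling process many times and computed a 95% CI each time, about 95% of those intervals would contain the true population parameter.

For this specific interval (42, 49):
- Midpoint (point estimate): 45.5
- Margin of error: 3.5

The correct interpretation is the one stating confidence that the true parameter lies in the interval — option A.

A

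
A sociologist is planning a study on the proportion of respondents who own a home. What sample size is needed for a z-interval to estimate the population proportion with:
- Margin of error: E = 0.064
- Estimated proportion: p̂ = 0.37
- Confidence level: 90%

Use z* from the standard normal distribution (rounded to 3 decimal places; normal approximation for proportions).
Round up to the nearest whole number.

Using z* for proportion z-interval (normal approximation).

For 90% confidence, z* = 1.645 (from standard normal table)

Sample size formula for proportion z-interval: n = z*²p̂(1-p̂)/E²

n = 1.645² × 0.37 × 0.63 / 0.064²
  = 2.706025 × 0.2331 / 0.004096
  = 153.9977

Round up to the nearest whole number: n = 154

154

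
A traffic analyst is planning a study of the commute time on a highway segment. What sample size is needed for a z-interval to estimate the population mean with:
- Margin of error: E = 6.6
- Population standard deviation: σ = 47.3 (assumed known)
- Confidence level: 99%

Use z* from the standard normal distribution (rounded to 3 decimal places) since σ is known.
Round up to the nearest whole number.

Using z* since population σ is known (z-interval formula).

For 99% confidence, z* = 2.576 (from standard normal table)

Sample size formula for z-interval: n = (z*σ/E)²

n = (2.576 × 47.3 / 6.6)²
  = (18.461333)²
  = 340.8208

Round up to the nearest whole number: n = 341

341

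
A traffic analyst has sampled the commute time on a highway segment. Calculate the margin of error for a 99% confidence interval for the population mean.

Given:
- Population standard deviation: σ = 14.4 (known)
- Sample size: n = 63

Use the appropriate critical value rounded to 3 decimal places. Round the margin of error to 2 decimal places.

The population standard deviation σ is known, so use the z-interval margin of error formula.

For 99% confidence, z* = 2.576 (from standard normal table)

Margin of error formula for z-interval: E = z* × σ/√n

E = 2.576 × 14.4/√63
  = 2.576 × 1.814229
  = 4.6735

Rounded to 2 decimal places:

4.67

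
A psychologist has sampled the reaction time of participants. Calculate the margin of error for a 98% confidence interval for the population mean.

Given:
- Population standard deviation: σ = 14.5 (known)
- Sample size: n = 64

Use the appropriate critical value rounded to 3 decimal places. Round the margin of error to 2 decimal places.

The population standard deviation σ is known, so use the z-interval margin of error formula.

For 98% confidence, z* = 2.326 (from standard normal table)

Margin of error formula for z-interval: E = z* × σ/√n

E = 2.326 × 14.5/√64
  = 2.326 × 1.812500
  = 4.2159

Rounded to 2 decimal places:

4.22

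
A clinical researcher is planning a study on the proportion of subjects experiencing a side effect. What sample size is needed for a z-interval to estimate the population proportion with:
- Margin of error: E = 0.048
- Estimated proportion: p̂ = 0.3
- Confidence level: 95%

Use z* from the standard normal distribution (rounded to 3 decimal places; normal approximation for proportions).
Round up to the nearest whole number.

Using z* for proportion z-interval (normal approximation).

For 95% confidence, z* = 1.96 (from standard normal table)

Sample size formula for proportion z-interval: n = z*²p̂(1-p̂)/E²

n = 1.96² × 0.3 × 0.7 / 0.048²
  = 3.8416 × 0.21 / 0.002304
  = 350.1458

Round up to the nearest whole number: n = 351

351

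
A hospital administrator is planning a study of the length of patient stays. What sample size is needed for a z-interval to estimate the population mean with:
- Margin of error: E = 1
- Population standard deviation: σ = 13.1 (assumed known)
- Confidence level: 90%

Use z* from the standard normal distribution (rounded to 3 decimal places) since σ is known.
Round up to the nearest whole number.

Using z* since population σ is known (z-interval formula).

For 90% confidence, z* = 1.645 (from standard normal table)

Sample size formula for z-interval: n = (z*σ/E)²

n = (1.645 × 13.1 / 1)²
  = (21.549500)²
  = 464.3810

Round up to the nearest whole number: n = 465

465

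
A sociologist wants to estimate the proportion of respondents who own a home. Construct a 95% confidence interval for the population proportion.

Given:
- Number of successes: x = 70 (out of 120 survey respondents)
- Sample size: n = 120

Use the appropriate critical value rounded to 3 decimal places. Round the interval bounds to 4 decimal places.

Sample proportion: p̂ = 70/120 = 0.583333

Check conditions for normal approximation:
  np̂ = 70 ≥ 10 ✓
  n(1-p̂) = 50 ≥ 10 ✓

The sample is large enough, so use a z-interval (normal approximation) for the proportion.

For 95% confidence, z* = 1.96 (from standard normal table)

Standard error: SE = √(p̂(1-p̂)/n) = √(0.583333×0.416667/120) = 0.04500514

Margin of error: E = z* × SE = 1.96 × 0.04500514 = 0.088210

Z-interval: p̂ ± E = 0.583333 ± 0.088210 = (0.495123, 0.671543)

Rounded to 4 decimal places:

(0.4951, 0.6715)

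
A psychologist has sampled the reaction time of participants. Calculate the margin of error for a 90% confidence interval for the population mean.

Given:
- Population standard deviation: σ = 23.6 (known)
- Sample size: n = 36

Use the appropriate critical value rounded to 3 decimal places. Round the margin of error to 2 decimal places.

The population standard deviation σ is known, so use the z-interval margin of error formula.

For 90% confidence, z* = 1.645 (from standard normal table)

Margin of error formula for z-interval: E = z* × σ/√n

E = 1.645 × 23.6/√36
  = 1.645 × 3.933333
  = 6.4703

Rounded to 2 decimal places:

6.47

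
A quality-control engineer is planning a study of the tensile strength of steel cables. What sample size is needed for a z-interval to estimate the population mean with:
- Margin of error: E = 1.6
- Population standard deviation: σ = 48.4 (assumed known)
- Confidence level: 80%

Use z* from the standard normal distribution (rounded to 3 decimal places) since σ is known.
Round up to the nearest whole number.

Using z* since population σ is known (z-interval formula).

For 80% confidence, z* = 1.282 (from standard normal table)

Sample size formula for z-interval: n = (z*σ/E)²

n = (1.282 × 48.4 / 1.6)²
  = (38.780500)²
  = 1503.9272

Round up to the nearest whole number: n = 1504

1504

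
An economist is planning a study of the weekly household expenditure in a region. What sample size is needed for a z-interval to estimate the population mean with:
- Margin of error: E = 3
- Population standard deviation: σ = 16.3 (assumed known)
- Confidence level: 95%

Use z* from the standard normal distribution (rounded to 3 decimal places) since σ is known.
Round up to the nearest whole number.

Using z* since population σ is known (z-interval formula).

For 95% confidence, z* = 1.96 (from standard normal table)

Sample size formula for z-interval: n = (z*σ/E)²

n = (1.96 × 16.3 / 3)²
  = (10.649333)²
  = 113.4083

Round up to the nearest whole number: n = 114

114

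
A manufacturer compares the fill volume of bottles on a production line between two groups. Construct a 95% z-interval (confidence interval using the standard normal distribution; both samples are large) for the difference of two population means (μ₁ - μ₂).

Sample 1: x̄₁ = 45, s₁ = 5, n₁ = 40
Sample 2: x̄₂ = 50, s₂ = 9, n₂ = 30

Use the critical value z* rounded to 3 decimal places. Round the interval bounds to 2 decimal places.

Both samples are large (n₁ = 40 ≥ 30, n₂ = 30 ≥ 30), so a z-interval for the difference of means applies.

Point estimate: x̄₁ - x̄₂ = 45 - 50 = -5

Standard error: SE = √(s₁²/n₁ + s₂²/n₂)
= √(5²/40 + 9²/30)
= √(0.625000 + 2.700000)
= 1.823458

For 95% confidence, z* = 1.96 (from standard normal table)
Margin of error: E = z* × SE = 1.96 × 1.823458 = 3.5740

Z-interval: (x̄₁ - x̄₂) ± E = -5 ± 3.5740 = (-8.5740, -1.4260)

Rounded to 2 decimal places:

(-8.57, -1.43)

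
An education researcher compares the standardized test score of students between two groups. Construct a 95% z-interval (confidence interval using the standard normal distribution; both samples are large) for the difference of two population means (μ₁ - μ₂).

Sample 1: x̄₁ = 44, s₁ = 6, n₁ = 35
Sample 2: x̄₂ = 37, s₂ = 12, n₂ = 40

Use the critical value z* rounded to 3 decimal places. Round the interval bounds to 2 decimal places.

Both samples are large (n₁ = 35 ≥ 30, n₂ = 40 ≥ 30), so a z-interval for the difference of means applies.

Point estimate: x̄₁ - x̄₂ = 44 - 37 = 7

Standard error: SE = √(s₁²/n₁ + s₂²/n₂)
= √(6²/35 + 12²/40)
= √(1.028571 + 3.600000)
= 2.151411

For 95% confidence, z* = 1.96 (from standard normal table)
Margin of error: E = z* × SE = 1.96 × 2.151411 = 4.2168

Z-interval: (x̄₁ - x̄₂) ± E = 7 ± 4.2168 = (2.7832, 11.2168)

Rounded to 2 decimal places:

(2.78, 11.22)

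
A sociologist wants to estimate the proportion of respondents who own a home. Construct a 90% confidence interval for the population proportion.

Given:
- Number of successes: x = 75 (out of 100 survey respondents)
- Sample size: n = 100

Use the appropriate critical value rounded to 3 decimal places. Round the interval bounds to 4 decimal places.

Sample proportion: p̂ = 75/100 = 0.750000

Check conditions for normal approximation:
  np̂ = 75 ≥ 10 ✓
  n(1-p̂) = 25 ≥ 10 ✓

The sample is large enough, so use a z-interval (normal approximation) for the proportion.

For 90% confidence, z* = 1.645 (from standard normal table)

Standard error: SE = √(p̂(1-p̂)/n) = √(0.750000×0.250000/100) = 0.04330127

Margin of error: E = z* × SE = 1.645 × 0.04330127 = 0.071231

Z-interval: p̂ ± E = 0.750000 ± 0.071231 = (0.678769, 0.821231)

Rounded to 4 decimal places:

(0.6788, 0.8212)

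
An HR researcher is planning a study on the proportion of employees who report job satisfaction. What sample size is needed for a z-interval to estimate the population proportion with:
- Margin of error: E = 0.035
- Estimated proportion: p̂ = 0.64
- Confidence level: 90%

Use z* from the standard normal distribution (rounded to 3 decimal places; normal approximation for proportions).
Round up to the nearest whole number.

Using z* for proportion z-interval (normal approximation).

For 90% confidence, z* = 1.645 (from standard normal table)

Sample size formula for proportion z-interval: n = z*²p̂(1-p̂)/E²

n = 1.645² × 0.64 × 0.36 / 0.035²
  = 2.706025 × 0.2304 / 0.001225
  = 508.9536

Round up to the nearest whole number: n = 509

509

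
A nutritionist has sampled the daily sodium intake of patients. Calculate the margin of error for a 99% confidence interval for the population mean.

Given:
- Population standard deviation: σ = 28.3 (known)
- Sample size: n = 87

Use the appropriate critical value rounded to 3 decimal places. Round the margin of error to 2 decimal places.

The population standard deviation σ is known, so use the z-interval margin of error formula.

For 99% confidence, z* = 2.576 (from standard normal table)

Margin of error formula for z-interval: E = z* × σ/√n

E = 2.576 × 28.3/√87
  = 2.576 × 3.034078
  = 7.8158

Rounded to 2 decimal places:

7.82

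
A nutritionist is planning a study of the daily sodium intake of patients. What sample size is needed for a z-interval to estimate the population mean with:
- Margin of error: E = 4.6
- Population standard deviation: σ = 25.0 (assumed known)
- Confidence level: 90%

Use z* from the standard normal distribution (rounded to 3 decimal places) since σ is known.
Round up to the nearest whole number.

Using z* since population σ is known (z-interval formula).

For 90% confidence, z* = 1.645 (from standard normal table)

Sample size formula for z-interval: n = (z*σ/E)²

n = (1.645 × 25.0 / 4.6)²
  = (8.940217)²
  = 79.9275

Round up to the nearest whole number: n = 80

80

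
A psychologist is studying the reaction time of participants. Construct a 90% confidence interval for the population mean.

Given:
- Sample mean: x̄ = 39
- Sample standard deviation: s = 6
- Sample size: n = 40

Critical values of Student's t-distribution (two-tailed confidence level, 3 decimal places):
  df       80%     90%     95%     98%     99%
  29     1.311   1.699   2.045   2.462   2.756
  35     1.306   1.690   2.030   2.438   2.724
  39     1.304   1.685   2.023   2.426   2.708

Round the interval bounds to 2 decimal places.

The population standard deviation σ is unknown (only the sample standard deviation s is given), so use a t-interval with df = n - 1 = 40 - 1 = 39.

For 90% confidence with df = 39, t* = 1.685 (from t-table)

Standard error: SE = s/√n = 6/√40 = 0.948683

Margin of error: E = t* × SE = 1.685 × 0.948683 = 1.5985

T-interval: x̄ ± E = 39 ± 1.5985 = (37.4015, 40.5985)

Rounded to 2 decimal places:

(37.40, 40.60)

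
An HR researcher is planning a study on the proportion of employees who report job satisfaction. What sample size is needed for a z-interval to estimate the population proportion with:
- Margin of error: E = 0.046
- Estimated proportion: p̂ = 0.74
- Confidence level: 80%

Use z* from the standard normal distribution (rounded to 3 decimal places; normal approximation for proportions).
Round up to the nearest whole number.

Using z* for proportion z-interval (normal approximation).

For 80% confidence, z* = 1.282 (from standard normal table)

Sample size formula for proportion z-interval: n = z*²p̂(1-p̂)/E²

n = 1.282² × 0.74 × 0.26 / 0.046²
  = 1.643524 × 0.1924 / 0.002116
  = 149.4395

Round up to the nearest whole number: n = 150

150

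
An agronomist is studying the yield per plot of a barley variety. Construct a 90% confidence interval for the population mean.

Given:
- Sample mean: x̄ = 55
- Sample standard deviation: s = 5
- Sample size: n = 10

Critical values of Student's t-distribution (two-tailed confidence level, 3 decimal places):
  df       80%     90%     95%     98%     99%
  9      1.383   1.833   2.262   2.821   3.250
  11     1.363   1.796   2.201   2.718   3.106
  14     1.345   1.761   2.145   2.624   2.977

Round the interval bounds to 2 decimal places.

The population standard deviation σ is unknown (only the sample standard deviation s is given), so use a t-interval with df = n - 1 = 10 - 1 = 9.

For 90% confidence with df = 9, t* = 1.833 (from t-table)

Standard error: SE = s/√n = 5/√10 = 1.581139

Margin of error: E = t* × SE = 1.833 × 1.581139 = 2.8982

T-interval: x̄ ± E = 55 ± 2.8982 = (52.1018, 57.8982)

Rounded to 2 decimal places:

(52.10, 57.90)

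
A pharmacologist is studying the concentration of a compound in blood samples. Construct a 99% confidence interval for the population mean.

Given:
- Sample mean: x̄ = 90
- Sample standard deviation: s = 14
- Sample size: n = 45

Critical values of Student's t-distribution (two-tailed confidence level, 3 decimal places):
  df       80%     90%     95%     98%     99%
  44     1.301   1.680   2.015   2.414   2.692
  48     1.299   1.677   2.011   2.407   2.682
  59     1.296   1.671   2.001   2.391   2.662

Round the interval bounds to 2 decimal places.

The population standard deviation σ is unknown (only the sample standard deviation s is given), so use a t-interval with df = n - 1 = 45 - 1 = 44.

For 99% confidence with df = 44, t* = 2.692 (from t-table)

Standard error: SE = s/√n = 14/√45 = 2.086997

Margin of error: E = t* × SE = 2.692 × 2.086997 = 5.6182

T-interval: x̄ ± E = 90 ± 5.6182 = (84.3818, 95.6182)

Rounded to 2 decimal places:

(84.38, 95.62)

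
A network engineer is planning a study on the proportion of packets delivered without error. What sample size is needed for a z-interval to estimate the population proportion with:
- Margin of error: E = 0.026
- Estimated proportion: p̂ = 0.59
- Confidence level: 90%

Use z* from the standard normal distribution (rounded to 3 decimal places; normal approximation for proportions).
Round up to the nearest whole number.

Using z* for proportion z-interval (normal approximation).

For 90% confidence, z* = 1.645 (from standard normal table)

Sample size formula for proportion z-interval: n = z*²p̂(1-p̂)/E²

n = 1.645² × 0.59 × 0.41 / 0.026²
  = 2.706025 × 0.2419 / 0.000676
  = 968.3246

Round up to the nearest whole number: n = 969

969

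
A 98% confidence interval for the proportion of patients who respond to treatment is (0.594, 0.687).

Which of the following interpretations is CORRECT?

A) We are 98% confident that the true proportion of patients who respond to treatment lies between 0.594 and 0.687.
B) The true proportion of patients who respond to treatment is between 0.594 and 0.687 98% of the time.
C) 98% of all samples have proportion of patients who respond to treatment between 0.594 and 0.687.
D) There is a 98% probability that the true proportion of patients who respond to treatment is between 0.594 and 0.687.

A confidence interval represents our confidence in the procedure, not a probability statement about the parameter.

Key concept: If we repeated this sampling process many times and computed a 98% CI each time, about 98% of those intervals would contain the true population parameter.

For this specific interval (0.594, 0.687):
- Midpoint (point estimate): 0.6405
- Margin of error: 0.0465

The correct interpretation is the one stating confidence that the true parameter lies in the interval — option A.

A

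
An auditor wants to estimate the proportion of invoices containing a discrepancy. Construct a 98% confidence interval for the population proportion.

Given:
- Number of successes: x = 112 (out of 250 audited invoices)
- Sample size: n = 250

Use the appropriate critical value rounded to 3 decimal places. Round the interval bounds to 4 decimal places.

Sample proportion: p̂ = 112/250 = 0.448000

Check conditions for normal approximation:
  np̂ = 112 ≥ 10 ✓
  n(1-p̂) = 138 ≥ 10 ✓

The sample is large enough, so use a z-interval (normal approximation) for the proportion.

For 98% confidence, z* = 2.326 (from standard normal table)

Standard error: SE = √(p̂(1-p̂)/n) = √(0.448000×0.552000/250) = 0.03145130

Margin of error: E = z* × SE = 2.326 × 0.03145130 = 0.073156

Z-interval: p̂ ± E = 0.448000 ± 0.073156 = (0.374844, 0.521156)

Rounded to 4 decimal places:

(0.3748, 0.5212)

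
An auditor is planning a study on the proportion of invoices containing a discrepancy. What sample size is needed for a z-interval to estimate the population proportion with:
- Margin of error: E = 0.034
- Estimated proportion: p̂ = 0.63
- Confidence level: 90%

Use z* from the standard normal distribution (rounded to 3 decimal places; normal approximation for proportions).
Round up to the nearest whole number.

Using z* for proportion z-interval (normal approximation).

For 90% confidence, z* = 1.645 (from standard normal table)

Sample size formula for proportion z-interval: n = z*²p̂(1-p̂)/E²

n = 1.645² × 0.63 × 0.37 / 0.034²
  = 2.706025 × 0.2331 / 0.001156
  = 545.6526

Round up to the nearest whole number: n = 546

546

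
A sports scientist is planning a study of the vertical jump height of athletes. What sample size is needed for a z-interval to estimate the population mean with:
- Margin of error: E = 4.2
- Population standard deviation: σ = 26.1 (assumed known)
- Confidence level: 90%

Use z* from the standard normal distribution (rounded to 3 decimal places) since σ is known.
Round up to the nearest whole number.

Using z* since population σ is known (z-interval formula).

For 90% confidence, z* = 1.645 (from standard normal table)

Sample size formula for z-interval: n = (z*σ/E)²

n = (1.645 × 26.1 / 4.2)²
  = (10.222500)²
  = 104.4995

Round up to the nearest whole number: n = 105

105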